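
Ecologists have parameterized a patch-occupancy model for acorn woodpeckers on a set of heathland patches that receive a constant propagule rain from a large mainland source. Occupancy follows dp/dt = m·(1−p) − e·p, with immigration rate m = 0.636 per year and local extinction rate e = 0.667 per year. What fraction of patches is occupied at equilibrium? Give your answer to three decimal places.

Setting dp/dt = 0: m − m·p* = e·p*, so m = (m+e)·p*.
p* = m/(m+e) = 0.636/(0.636+0.667) = 0.636/1.3030 = 0.4881.

0.488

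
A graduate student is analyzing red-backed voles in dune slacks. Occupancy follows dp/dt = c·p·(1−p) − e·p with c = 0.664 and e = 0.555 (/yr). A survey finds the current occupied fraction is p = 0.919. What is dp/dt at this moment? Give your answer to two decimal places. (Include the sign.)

Colonization term: c·p·(1−p) = 0.664×0.919×0.0810 = 0.04943.
Extinction term: e·p = 0.51005.
dp/dt = 0.04943 − 0.51005 = -0.46062.

-0.46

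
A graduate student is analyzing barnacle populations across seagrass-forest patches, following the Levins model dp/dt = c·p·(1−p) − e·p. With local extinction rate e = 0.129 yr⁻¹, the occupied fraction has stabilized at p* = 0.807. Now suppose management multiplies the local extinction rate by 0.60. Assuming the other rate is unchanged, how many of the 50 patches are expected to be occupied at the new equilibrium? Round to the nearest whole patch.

Balance c(1−p*) = e gives c = e/(1 − 0.80700) = 0.129/0.19300 = 0.66839.
New p* = 1 − e/c = 1 − 0.07740/0.66839 = 0.88420.
Expected occupied = 50 × 0.88420 = 44.21 ≈ 44.

44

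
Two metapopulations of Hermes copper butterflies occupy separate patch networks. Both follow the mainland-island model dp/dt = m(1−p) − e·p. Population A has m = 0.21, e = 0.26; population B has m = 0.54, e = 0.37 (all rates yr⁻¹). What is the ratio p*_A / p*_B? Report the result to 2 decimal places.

A: p*_A = m/(m+e) = 0.21/0.4700 = 0.4468.
B: p*_B = 0.54/0.9100 = 0.5934.
p*_A / p*_B = 0.4468/0.5934 = 0.7530.

0.75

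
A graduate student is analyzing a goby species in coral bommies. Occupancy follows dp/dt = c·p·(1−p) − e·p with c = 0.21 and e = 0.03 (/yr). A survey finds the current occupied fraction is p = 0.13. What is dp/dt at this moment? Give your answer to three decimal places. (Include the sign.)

Colonization term: c·p·(1−p) = 0.21×0.13×0.8700 = 0.02375.
Extinction term: e·p = 0.00390.
dp/dt = 0.02375 − 0.00390 = 0.01985.

0.020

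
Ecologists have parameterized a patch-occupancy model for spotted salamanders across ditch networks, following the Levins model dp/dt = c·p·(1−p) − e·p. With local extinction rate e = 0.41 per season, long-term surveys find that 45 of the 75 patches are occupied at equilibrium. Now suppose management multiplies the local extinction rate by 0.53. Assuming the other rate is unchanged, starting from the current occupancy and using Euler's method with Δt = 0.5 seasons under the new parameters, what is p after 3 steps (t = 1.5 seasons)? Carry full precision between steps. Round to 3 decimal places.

Observed p* = 45/75 = 0.60000.
Balance c(1−p*) = e gives c = e/(1 − 0.60000) = 0.41/0.40000 = 1.02500.
Starting from p₀ = 0.60000; update p ← p + (dp/dt)·Δt with the new parameters.
step 1: Δp = +0.05781, p = 0.65781
step 2: Δp = +0.04389, p = 0.70170
step 3: Δp = +0.03104, p = 0.73274

0.733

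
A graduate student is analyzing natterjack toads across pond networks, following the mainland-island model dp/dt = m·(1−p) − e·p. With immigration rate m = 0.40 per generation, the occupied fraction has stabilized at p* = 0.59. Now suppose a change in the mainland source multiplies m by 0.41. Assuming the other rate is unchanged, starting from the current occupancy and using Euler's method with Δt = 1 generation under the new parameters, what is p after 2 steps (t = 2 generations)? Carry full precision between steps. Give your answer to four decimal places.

0.4392

Balance m(1−p*) = e·p* gives e = m(1−p*)/p* = 0.40×0.41000/0.59000 = 0.27797.
Starting from p₀ = 0.59000; update p ← p + (dp/dt)·Δt with the new parameters.
t = 1: p = 0.59000 + (-0.09676) = 0.49324
t = 2: p = 0.49324 + (-0.05400) = 0.43924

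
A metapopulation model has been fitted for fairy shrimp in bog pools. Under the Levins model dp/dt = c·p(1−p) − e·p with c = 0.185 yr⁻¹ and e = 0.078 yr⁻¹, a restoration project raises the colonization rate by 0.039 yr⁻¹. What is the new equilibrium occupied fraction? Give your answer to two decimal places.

Before: p* = 1 − 0.078/0.185 = 0.5784.
After the change, c = 0.224, e = 0.078, so p* = 1 − 0.078/0.224 = 0.6518.

0.65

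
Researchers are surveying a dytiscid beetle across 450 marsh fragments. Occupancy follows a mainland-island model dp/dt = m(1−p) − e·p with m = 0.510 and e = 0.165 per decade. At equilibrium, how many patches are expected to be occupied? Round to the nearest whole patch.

p* = m/(m+e) = 0.510/0.6750 = 0.7556.
Expected occupied patches = N × p* = 450 × 0.7556 = 340.00 ≈ 340.

340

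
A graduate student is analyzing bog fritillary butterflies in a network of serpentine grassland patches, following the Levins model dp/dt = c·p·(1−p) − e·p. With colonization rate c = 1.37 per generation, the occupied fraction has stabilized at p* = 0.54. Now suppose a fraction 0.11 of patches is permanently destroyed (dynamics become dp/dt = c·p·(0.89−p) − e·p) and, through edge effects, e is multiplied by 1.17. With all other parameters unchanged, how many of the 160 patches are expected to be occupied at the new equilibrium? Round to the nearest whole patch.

56

Balance c(1−p*) = e gives e = 1.37×(1 − 0.54000) = 0.63020.
New p* = 0.89 − e/c = 0.89 − 0.73733/1.37000 = 0.35180.
Expected occupied = 160 × 0.35180 = 56.29 ≈ 56.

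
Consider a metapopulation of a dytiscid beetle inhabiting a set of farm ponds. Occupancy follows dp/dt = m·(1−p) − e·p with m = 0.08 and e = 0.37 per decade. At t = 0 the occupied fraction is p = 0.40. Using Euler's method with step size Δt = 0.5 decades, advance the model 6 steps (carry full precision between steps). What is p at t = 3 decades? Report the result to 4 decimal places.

0.2259

Update rule: p ← p + [m·(1−p) − e·p]·Δt with Δt = 0.5.
p: 0.40000 → 0.35000  (Δp = -0.05000)
p: 0.35000 → 0.31125  (Δp = -0.03875)
p: 0.31125 → 0.28122  (Δp = -0.03003)
p: 0.28122 → 0.25794  (Δp = -0.02327)
p: 0.25794 → 0.23991  (Δp = -0.01804)
p: 0.23991 → 0.22593  (Δp = -0.01398)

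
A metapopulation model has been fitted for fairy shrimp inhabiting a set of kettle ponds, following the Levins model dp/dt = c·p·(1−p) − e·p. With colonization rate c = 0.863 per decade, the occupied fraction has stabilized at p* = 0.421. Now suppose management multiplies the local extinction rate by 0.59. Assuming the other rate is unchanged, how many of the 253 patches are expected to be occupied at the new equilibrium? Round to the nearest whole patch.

167

Balance c(1−p*) = e gives e = 0.863×(1 − 0.42100) = 0.49968.
New p* = 1 − e/c = 1 − 0.29481/0.86300 = 0.65839.
Expected occupied = 253 × 0.65839 = 166.57 ≈ 167.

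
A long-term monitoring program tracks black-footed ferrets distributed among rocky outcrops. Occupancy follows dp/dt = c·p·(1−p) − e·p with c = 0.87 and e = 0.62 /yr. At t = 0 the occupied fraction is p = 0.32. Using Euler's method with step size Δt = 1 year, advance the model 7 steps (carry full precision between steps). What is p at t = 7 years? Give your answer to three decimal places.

Update rule: p ← p + [c·p·(1−p) − e·p]·Δt with Δt = 1.
t = 1: p = 0.32000 + (-0.00909) = 0.31091
t = 2: p = 0.31091 + (-0.00637) = 0.30454
t = 3: p = 0.30454 + (-0.00455) = 0.29999
t = 4: p = 0.29999 + (-0.00330) = 0.29669
t = 5: p = 0.29669 + (-0.00241) = 0.29428
t = 6: p = 0.29428 + (-0.00177) = 0.29251
t = 7: p = 0.29251 + (-0.00131) = 0.29120

0.291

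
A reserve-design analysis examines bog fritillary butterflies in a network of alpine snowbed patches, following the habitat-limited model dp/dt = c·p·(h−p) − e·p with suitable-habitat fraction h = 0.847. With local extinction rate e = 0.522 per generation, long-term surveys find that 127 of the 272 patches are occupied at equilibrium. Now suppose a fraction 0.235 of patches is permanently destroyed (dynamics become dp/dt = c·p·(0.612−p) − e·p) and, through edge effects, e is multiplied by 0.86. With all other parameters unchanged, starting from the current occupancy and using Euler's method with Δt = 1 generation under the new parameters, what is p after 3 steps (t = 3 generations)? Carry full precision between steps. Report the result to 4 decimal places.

Observed p* = 127/272 = 0.46691.
Balance c(h−p*) = e gives c = e/(0.847 − 0.46691) = 0.522/0.38009 = 1.37337.
Starting from p₀ = 0.46691; update p ← p + (dp/dt)·Δt with the new parameters.
t = 1: p = 0.46691 + (-0.11657) = 0.35034
t = 2: p = 0.35034 + (-0.03138) = 0.31896
t = 3: p = 0.31896 + (-0.01482) = 0.30414

0.3041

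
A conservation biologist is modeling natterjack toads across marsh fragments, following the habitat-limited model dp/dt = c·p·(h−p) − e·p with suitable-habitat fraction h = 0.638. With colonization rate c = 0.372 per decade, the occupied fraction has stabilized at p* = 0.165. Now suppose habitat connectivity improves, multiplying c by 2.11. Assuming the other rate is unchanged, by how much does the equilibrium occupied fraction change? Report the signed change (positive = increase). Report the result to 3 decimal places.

0.249

Balance c(h−p*) = e gives e = 0.372×(0.638 − 0.16500) = 0.17596.
New p* = 0.638 − e/c = 0.638 − 0.17596/0.78492 = 0.41382.
Δp* = 0.41382 − 0.16500 = +0.24882.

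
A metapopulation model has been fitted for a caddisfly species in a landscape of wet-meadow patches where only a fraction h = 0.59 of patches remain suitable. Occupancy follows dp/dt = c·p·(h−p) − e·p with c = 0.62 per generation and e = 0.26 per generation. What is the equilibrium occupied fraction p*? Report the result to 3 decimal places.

Setting dp/dt = 0 and dividing by p* gives c·(h−p*) = e.
So p* = h − e/c = 0.59 − 0.26/0.62 = 0.59 − 0.4194 = 0.1706.

0.171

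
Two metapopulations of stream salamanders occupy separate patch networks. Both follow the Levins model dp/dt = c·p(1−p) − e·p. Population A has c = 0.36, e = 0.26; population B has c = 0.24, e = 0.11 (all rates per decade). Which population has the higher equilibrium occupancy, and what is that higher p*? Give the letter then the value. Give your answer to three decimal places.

A: p*_A = 1 − 0.26/0.36 = 0.2778.
B: p*_B = 1 − 0.11/0.24 = 0.5417.
B is higher at 0.5417.

B, 0.542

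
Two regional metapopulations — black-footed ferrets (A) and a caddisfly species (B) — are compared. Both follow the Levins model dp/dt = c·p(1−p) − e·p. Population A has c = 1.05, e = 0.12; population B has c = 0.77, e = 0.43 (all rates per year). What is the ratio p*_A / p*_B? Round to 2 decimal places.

2.01

A: p*_A = 1 − 0.12/1.05 = 0.8857.
B: p*_B = 1 − 0.43/0.77 = 0.4416.
p*_A / p*_B = 0.8857/0.4416 = 2.0059.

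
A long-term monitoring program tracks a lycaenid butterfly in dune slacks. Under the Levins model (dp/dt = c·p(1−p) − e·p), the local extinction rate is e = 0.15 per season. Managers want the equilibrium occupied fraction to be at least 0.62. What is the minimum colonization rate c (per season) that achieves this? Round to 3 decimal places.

p* = 1 − e/c ≥ 0.62 requires e/c ≤ 0.3800, i.e. c ≥ e/0.3800.
c_min = 0.15/0.3800 = 0.3947.

0.395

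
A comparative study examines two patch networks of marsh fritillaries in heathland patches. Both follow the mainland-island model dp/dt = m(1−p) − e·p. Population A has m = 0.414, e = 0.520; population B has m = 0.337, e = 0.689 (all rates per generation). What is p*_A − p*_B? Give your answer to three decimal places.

A: p*_A = m/(m+e) = 0.414/0.9340 = 0.4433.
B: p*_B = 0.337/1.0260 = 0.3285.
p*_A − p*_B = 0.4433 − 0.3285 = 0.1148.

0.115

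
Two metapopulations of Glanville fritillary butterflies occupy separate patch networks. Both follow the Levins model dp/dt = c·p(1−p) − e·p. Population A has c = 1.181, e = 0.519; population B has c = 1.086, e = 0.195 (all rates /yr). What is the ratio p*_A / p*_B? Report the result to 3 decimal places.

0.683

A: p*_A = 1 − 0.519/1.181 = 0.5605.
B: p*_B = 1 − 0.195/1.086 = 0.8204.
p*_A / p*_B = 0.5605/0.8204 = 0.6832.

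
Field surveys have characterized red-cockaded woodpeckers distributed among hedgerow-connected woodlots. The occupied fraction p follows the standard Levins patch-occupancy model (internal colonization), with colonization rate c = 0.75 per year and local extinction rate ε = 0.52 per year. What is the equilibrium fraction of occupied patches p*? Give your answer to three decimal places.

Setting dp/dt = 0 and dividing through by p* gives c·(1−p*) = ε.
So p* = 1 − ε/c = 1 − 0.52/0.75 = 1 − 0.6933 = 0.3067.

0.307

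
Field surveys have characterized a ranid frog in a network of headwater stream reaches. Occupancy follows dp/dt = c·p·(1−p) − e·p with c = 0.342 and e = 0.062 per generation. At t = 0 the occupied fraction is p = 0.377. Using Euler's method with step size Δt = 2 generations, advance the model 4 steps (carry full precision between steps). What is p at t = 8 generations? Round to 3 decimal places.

Update rule: p ← p + [c·p·(1−p) − e·p]·Δt with Δt = 2.
p: 0.37700 → 0.49090  (Δp = +0.11390)
p: 0.49090 → 0.60098  (Δp = +0.11007)
p: 0.60098 → 0.69048  (Δp = +0.08951)
p: 0.69048 → 0.75104  (Δp = +0.06056)

0.751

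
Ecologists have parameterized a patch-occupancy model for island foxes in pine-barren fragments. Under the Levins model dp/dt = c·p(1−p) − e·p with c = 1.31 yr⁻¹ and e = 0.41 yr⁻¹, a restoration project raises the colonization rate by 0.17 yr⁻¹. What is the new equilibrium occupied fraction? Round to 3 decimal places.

Before: p* = 1 − 0.41/1.31 = 0.6870.
After the change, c = 1.48, e = 0.41, so p* = 1 − 0.41/1.48 = 0.7230.

0.723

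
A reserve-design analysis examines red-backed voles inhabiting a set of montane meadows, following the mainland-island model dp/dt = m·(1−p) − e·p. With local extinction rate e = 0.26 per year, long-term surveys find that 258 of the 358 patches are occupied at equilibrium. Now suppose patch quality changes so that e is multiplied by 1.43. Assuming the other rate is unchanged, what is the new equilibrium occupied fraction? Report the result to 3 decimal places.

Observed p* = 258/358 = 0.72067.
Balance m(1−p*) = e·p* gives m = e·p*/(1−p*) = 0.26×0.72067/0.27933 = 0.67080.
New p* = m/(m+e) = 0.67080/(0.67080+0.37180) = 0.64339.

0.643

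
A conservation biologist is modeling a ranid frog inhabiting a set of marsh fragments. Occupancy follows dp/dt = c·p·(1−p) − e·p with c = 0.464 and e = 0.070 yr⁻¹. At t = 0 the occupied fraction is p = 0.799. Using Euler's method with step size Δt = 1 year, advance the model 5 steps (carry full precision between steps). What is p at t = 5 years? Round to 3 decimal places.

Update rule: p ← p + [c·p·(1−p) − e·p]·Δt with Δt = 1.
step 1: Δp = +0.01859, p = 0.81759
step 2: Δp = +0.01197, p = 0.82956
step 3: Δp = +0.00754, p = 0.83709
step 4: Δp = +0.00468, p = 0.84177
step 5: Δp = +0.00288, p = 0.84465

0.845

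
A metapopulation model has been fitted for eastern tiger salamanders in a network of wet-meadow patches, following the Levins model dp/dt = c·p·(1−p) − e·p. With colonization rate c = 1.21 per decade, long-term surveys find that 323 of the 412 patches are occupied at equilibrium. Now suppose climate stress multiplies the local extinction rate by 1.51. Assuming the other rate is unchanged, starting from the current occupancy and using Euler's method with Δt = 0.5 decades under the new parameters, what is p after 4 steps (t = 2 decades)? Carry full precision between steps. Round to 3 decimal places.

0.685

Observed p* = 323/412 = 0.78398.
Balance c(1−p*) = e gives e = 1.21×(1 − 0.78398) = 0.26138.
Starting from p₀ = 0.78398; update p ← p + (dp/dt)·Δt with the new parameters.
t = 0.5: p = 0.78398 + (-0.05225) = 0.73173
t = 1: p = 0.73173 + (-0.02564) = 0.70609
t = 1.5: p = 0.70609 + (-0.01379) = 0.69230
t = 2: p = 0.69230 + (-0.00774) = 0.68456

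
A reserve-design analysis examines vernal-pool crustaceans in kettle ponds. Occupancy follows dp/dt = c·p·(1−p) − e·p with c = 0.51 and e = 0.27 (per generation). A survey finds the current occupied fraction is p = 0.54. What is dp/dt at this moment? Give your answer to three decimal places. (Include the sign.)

-0.019

Colonization term: c·p·(1−p) = 0.51×0.54×0.4600 = 0.12668.
Extinction term: e·p = 0.14580.
dp/dt = 0.12668 − 0.14580 = -0.01912.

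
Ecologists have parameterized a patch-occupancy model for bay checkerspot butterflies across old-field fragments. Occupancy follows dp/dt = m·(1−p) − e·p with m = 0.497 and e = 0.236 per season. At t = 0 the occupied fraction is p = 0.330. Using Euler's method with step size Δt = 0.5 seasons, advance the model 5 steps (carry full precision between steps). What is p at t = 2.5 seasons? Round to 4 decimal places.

0.6425

Update rule: p ← p + [m·(1−p) − e·p]·Δt with Δt = 0.5.
t = 0.5: p = 0.33000 + (+0.12755) = 0.45755
t = 1: p = 0.45755 + (+0.08081) = 0.53836
t = 1.5: p = 0.53836 + (+0.05119) = 0.58955
t = 2: p = 0.58955 + (+0.03243) = 0.62198
t = 2.5: p = 0.62198 + (+0.02054) = 0.64252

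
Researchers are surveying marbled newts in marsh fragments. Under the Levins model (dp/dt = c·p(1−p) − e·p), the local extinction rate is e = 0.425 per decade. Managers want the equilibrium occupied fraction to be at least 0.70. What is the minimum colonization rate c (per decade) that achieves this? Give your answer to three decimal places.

p* = 1 − e/c ≥ 0.70 requires e/c ≤ 0.3000, i.e. c ≥ e/0.3000.
c_min = 0.425/0.3000 = 1.4167.

1.417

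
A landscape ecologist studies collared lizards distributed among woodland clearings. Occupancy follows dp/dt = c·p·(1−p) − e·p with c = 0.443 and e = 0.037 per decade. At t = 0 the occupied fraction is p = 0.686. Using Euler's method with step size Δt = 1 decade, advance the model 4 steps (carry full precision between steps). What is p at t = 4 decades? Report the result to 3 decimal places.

0.874

Update rule: p ← p + [c·p·(1−p) − e·p]·Δt with Δt = 1.
  1  |  dp/dt·Δt = +0.070042  |  p_1 = 0.756042
  2  |  dp/dt·Δt = +0.053734  |  p_2 = 0.809776
  3  |  dp/dt·Δt = +0.038277  |  p_3 = 0.848054
  4  |  dp/dt·Δt = +0.025706  |  p_4 = 0.873760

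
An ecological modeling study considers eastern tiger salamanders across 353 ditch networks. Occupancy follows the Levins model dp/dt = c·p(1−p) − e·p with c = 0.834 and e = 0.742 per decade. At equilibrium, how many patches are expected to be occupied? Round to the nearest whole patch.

39

p* = 1 − e/c = 1 − 0.742/0.834 = 0.1103.
Expected occupied patches = N × p* = 353 × 0.1103 = 38.94 ≈ 39.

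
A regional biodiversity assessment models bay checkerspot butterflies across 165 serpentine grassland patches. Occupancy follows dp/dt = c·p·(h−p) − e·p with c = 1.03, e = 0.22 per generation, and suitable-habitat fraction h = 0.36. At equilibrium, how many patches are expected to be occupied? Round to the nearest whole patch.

p* = h − e/c = 0.36 − 0.2136 = 0.1464.
Expected occupied patches = N × p* = 165 × 0.1464 = 24.16 ≈ 24.

24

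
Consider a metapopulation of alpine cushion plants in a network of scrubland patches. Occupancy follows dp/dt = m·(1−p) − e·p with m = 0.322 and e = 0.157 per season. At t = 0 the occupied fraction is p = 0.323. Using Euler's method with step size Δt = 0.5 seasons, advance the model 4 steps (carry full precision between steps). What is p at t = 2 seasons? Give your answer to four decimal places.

0.5554

Update rule: p ← p + [m·(1−p) − e·p]·Δt with Δt = 0.5.
p: 0.32300 → 0.40664  (Δp = +0.08364)
p: 0.40664 → 0.47025  (Δp = +0.06361)
p: 0.47025 → 0.51863  (Δp = +0.04837)
p: 0.51863 → 0.55541  (Δp = +0.03679)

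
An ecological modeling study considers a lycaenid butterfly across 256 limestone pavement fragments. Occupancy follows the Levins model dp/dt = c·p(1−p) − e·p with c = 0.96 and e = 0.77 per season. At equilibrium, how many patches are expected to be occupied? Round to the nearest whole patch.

51

p* = 1 − e/c = 1 − 0.77/0.96 = 0.1979.
Expected occupied patches = N × p* = 256 × 0.1979 = 50.67 ≈ 51.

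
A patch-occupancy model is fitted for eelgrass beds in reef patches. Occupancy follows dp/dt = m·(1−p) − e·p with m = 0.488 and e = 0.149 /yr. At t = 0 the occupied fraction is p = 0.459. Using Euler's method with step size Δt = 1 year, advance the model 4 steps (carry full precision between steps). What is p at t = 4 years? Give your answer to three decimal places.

Update rule: p ← p + [m·(1−p) − e·p]·Δt with Δt = 1.
t = 1: p = 0.45900 + (+0.19562) = 0.65462
t = 2: p = 0.65462 + (+0.07101) = 0.72563
t = 3: p = 0.72563 + (+0.02578) = 0.75140
t = 4: p = 0.75140 + (+0.00936) = 0.76076

0.761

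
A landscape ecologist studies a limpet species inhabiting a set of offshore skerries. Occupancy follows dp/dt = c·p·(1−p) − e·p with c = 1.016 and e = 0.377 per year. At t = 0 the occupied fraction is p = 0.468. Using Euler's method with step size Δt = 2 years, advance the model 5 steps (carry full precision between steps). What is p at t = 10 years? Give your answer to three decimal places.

Update rule: p ← p + [c·p·(1−p) − e·p]·Δt with Δt = 2.
  1  |  dp/dt·Δt = +0.153047  |  p_1 = 0.621047
  2  |  dp/dt·Δt = +0.009957  |  p_2 = 0.631004
  3  |  dp/dt·Δt = -0.002650  |  p_3 = 0.628354
  4  |  dp/dt·Δt = +0.000745  |  p_4 = 0.629098
  5  |  dp/dt·Δt = -0.000206  |  p_5 = 0.628892

0.629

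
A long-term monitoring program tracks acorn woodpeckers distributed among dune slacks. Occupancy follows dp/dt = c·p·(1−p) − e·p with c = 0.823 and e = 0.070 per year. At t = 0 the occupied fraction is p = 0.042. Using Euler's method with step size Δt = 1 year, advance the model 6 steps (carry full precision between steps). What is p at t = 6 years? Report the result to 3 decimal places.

Update rule: p ← p + [c·p·(1−p) − e·p]·Δt with Δt = 1.
  1  |  dp/dt·Δt = +0.030174  |  p_1 = 0.072174
  2  |  dp/dt·Δt = +0.050060  |  p_2 = 0.122234
  3  |  dp/dt·Δt = +0.079746  |  p_3 = 0.201980
  4  |  dp/dt·Δt = +0.118516  |  p_4 = 0.320496
  5  |  dp/dt·Δt = +0.156797  |  p_5 = 0.477293
  6  |  dp/dt·Δt = +0.171915  |  p_6 = 0.649208

0.649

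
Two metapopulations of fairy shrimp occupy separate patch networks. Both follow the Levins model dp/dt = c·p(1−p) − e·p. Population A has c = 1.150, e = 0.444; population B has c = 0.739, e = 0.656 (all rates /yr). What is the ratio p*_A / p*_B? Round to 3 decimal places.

5.466

A: p*_A = 1 − 0.444/1.150 = 0.6139.
B: p*_B = 1 − 0.656/0.739 = 0.1123.
p*_A / p*_B = 0.6139/0.1123 = 5.4660.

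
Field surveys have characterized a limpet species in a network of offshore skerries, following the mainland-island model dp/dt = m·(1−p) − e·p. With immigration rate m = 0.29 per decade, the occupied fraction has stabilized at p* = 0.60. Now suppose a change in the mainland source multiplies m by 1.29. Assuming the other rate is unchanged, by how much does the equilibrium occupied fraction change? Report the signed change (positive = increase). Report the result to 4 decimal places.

0.0593

Balance m(1−p*) = e·p* gives e = m(1−p*)/p* = 0.29×0.40000/0.60000 = 0.19333.
New p* = m/(m+e) = 0.37410/(0.37410+0.19333) = 0.65929.
Δp* = 0.65929 − 0.60000 = +0.05929.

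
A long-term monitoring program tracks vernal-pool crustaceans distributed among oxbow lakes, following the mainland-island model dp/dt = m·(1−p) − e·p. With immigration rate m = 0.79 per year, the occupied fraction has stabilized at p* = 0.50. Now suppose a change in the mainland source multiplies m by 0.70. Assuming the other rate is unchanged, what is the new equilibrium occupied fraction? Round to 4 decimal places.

Balance m(1−p*) = e·p* gives e = m(1−p*)/p* = 0.79×0.50000/0.50000 = 0.79000.
New p* = m/(m+e) = 0.55300/(0.55300+0.79000) = 0.41176.

0.4118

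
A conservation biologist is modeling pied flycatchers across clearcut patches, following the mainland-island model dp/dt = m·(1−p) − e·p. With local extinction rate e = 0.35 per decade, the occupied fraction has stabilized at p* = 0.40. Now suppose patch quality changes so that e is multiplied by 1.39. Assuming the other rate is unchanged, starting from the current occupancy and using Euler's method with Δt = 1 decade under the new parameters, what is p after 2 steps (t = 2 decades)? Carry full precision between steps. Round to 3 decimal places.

Balance m(1−p*) = e·p* gives m = e·p*/(1−p*) = 0.35×0.40000/0.60000 = 0.23333.
Starting from p₀ = 0.40000; update p ← p + (dp/dt)·Δt with the new parameters.
  1  |  dp/dt·Δt = -0.054600  |  p_1 = 0.345400
  2  |  dp/dt·Δt = -0.015297  |  p_2 = 0.330103

0.330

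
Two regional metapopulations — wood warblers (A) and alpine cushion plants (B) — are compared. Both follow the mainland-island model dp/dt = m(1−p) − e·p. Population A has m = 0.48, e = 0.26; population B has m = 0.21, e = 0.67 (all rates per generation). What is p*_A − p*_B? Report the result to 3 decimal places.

A: p*_A = m/(m+e) = 0.48/0.7400 = 0.6486.
B: p*_B = 0.21/0.8800 = 0.2386.
p*_A − p*_B = 0.6486 − 0.2386 = 0.4100.

0.410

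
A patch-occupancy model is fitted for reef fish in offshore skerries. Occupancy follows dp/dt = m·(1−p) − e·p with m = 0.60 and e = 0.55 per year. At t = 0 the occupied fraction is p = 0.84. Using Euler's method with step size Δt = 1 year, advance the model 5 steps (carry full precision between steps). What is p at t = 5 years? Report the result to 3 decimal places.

Update rule: p ← p + [m·(1−p) − e·p]·Δt with Δt = 1.
t = 1: p = 0.84000 + (-0.36600) = 0.47400
t = 2: p = 0.47400 + (+0.05490) = 0.52890
t = 3: p = 0.52890 + (-0.00823) = 0.52066
t = 4: p = 0.52066 + (+0.00124) = 0.52190
t = 5: p = 0.52190 + (-0.00019) = 0.52171

0.522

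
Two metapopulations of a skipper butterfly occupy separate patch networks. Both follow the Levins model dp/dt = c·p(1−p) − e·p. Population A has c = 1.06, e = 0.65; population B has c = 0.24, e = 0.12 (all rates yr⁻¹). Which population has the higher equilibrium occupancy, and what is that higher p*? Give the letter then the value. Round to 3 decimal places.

B, 0.500

A: p*_A = 1 − 0.65/1.06 = 0.3868.
B: p*_B = 1 − 0.12/0.24 = 0.5000.
B is higher at 0.5000.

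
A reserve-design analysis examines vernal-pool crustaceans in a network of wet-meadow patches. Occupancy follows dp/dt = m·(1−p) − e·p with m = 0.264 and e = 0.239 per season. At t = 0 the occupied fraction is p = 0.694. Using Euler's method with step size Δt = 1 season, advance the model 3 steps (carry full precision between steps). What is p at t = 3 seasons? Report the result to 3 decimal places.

Update rule: p ← p + [m·(1−p) − e·p]·Δt with Δt = 1.
p: 0.69400 → 0.60892  (Δp = -0.08508)
p: 0.60892 → 0.56663  (Δp = -0.04229)
p: 0.56663 → 0.54562  (Δp = -0.02102)

0.546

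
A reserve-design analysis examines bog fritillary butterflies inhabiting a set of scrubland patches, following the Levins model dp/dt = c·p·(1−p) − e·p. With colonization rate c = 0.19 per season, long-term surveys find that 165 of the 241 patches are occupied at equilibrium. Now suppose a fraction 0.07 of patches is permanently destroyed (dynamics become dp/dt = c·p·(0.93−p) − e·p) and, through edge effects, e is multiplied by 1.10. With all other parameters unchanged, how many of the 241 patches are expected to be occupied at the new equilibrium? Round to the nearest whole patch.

Observed p* = 165/241 = 0.68465.
Balance c(1−p*) = e gives e = 0.19×(1 − 0.68465) = 0.05992.
New p* = 0.93 − e/c = 0.93 − 0.06591/0.19000 = 0.58311.
Expected occupied = 241 × 0.58311 = 140.53 ≈ 141.

141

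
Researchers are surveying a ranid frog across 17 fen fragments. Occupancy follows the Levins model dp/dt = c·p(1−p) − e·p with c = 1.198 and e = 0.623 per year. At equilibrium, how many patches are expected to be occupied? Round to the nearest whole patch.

p* = 1 − e/c = 1 − 0.623/1.198 = 0.4800.
Expected occupied patches = N × p* = 17 × 0.4800 = 8.16 ≈ 8.

8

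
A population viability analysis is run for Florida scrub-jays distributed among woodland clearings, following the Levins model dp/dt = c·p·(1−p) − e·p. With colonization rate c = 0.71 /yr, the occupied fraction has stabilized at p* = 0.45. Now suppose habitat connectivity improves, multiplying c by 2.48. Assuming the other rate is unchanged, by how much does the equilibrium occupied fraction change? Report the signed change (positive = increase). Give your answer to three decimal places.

Balance c(1−p*) = e gives e = 0.71×(1 − 0.45000) = 0.39050.
New p* = 1 − e/c = 1 − 0.39050/1.76080 = 0.77823.
Δp* = 0.77823 − 0.45000 = +0.32823.

0.328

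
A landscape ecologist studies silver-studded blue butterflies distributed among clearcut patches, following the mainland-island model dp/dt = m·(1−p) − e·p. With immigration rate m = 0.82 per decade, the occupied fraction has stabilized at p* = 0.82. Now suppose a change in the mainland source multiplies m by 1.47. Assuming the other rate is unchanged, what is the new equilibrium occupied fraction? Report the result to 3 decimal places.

0.870

Balance m(1−p*) = e·p* gives e = m(1−p*)/p* = 0.82×0.18000/0.82000 = 0.18000.
New p* = m/(m+e) = 1.20540/(1.20540+0.18000) = 0.87007.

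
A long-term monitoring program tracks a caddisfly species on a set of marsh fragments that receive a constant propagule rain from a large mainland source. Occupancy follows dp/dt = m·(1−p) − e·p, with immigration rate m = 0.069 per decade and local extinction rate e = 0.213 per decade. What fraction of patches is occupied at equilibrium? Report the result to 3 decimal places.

0.245

Setting dp/dt = 0: m − m·p* = e·p*, so m = (m+e)·p*.
p* = m/(m+e) = 0.069/(0.069+0.213) = 0.069/0.2820 = 0.2447.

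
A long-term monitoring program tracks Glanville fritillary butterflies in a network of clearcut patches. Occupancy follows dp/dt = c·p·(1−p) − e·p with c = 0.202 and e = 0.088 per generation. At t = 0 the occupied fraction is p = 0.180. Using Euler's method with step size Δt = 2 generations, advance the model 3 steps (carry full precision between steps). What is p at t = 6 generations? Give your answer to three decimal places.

0.269

Update rule: p ← p + [c·p·(1−p) − e·p]·Δt with Δt = 2.
t = 2: p = 0.18000 + (+0.02795) = 0.20795
t = 4: p = 0.20795 + (+0.02994) = 0.23789
t = 6: p = 0.23789 + (+0.03138) = 0.26927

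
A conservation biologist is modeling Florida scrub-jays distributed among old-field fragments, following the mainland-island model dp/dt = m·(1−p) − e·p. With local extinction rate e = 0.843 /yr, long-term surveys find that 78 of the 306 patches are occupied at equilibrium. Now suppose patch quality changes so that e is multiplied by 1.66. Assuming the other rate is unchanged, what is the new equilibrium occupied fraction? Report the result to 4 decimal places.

Observed p* = 78/306 = 0.25490.
Balance m(1−p*) = e·p* gives m = e·p*/(1−p*) = 0.843×0.25490/0.74510 = 0.28839.
New p* = m/(m+e) = 0.28839/(0.28839+1.39938) = 0.17087.

0.1709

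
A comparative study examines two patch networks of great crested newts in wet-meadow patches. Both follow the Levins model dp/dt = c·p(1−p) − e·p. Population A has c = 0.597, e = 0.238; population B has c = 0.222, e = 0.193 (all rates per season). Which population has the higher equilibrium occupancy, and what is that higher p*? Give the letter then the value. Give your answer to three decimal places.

A: p*_A = 1 − 0.238/0.597 = 0.6013.
B: p*_B = 1 − 0.193/0.222 = 0.1306.
A is higher at 0.6013.

A, 0.601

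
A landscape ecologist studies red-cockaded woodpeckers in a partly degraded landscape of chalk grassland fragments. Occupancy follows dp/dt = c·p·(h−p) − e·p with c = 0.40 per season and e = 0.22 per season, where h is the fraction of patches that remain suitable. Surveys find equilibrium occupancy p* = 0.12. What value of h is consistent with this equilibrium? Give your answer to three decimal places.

At equilibrium c(h−p*) = e, so h = p* + e/c.
h = 0.12 + 0.22/0.40 = 0.12 + 0.5500 = 0.6700.

0.670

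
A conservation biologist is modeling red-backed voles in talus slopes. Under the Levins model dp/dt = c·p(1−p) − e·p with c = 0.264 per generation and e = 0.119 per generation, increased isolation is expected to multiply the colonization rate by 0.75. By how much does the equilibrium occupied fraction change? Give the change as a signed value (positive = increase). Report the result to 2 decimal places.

-0.15

Before: p* = 1 − 0.119/0.264 = 0.5492.
After the change, c = 0.198, e = 0.119, so p* = 1 − 0.119/0.198 = 0.3990.
Δp* = 0.3990 − 0.5492 = -0.1503.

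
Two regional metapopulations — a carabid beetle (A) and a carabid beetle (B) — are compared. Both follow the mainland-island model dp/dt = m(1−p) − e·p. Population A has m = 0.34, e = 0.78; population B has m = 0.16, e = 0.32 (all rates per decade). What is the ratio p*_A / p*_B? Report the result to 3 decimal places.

0.911

A: p*_A = m/(m+e) = 0.34/1.1200 = 0.3036.
B: p*_B = 0.16/0.4800 = 0.3333.
p*_A / p*_B = 0.3036/0.3333 = 0.9107.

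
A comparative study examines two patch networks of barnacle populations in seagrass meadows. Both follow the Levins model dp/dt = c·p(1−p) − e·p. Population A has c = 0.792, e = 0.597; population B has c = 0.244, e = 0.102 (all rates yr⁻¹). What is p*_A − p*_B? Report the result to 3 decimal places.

A: p*_A = 1 − 0.597/0.792 = 0.2462.
B: p*_B = 1 − 0.102/0.244 = 0.5820.
p*_A − p*_B = 0.2462 − 0.5820 = -0.3358.

-0.336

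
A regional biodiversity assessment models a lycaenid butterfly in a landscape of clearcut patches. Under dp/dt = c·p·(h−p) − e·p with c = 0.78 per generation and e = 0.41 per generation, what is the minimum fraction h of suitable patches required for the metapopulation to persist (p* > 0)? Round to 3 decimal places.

p* = h − e/c is positive only when h > e/c.
h_min = e/c = 0.41/0.78 = 0.5256.

0.526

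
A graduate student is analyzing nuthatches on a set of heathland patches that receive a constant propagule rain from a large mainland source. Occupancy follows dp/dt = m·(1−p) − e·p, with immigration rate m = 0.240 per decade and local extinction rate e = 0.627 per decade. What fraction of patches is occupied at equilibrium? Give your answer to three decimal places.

Setting dp/dt = 0: m − m·p* = e·p*, so m = (m+e)·p*.
p* = m/(m+e) = 0.240/(0.240+0.627) = 0.240/0.8670 = 0.2768.

0.277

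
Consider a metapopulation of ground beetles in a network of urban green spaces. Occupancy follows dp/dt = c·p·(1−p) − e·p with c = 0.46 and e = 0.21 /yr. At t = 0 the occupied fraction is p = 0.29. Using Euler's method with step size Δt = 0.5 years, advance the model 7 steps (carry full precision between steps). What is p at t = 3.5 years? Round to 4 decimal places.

0.3999

Update rule: p ← p + [c·p·(1−p) − e·p]·Δt with Δt = 0.5.
  1  |  dp/dt·Δt = +0.016907  |  p_1 = 0.306907
  2  |  dp/dt·Δt = +0.016699  |  p_2 = 0.323606
  3  |  dp/dt·Δt = +0.016365  |  p_3 = 0.339971
  4  |  dp/dt·Δt = +0.015913  |  p_4 = 0.355884
  5  |  dp/dt·Δt = +0.015355  |  p_5 = 0.371239
  6  |  dp/dt·Δt = +0.014707  |  p_6 = 0.385946
  7  |  dp/dt·Δt = +0.013984  |  p_7 = 0.399930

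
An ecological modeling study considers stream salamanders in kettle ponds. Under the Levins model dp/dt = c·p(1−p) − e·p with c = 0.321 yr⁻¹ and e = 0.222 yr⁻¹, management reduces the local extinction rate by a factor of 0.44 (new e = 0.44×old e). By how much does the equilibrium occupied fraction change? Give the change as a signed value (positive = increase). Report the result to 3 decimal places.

Before: p* = 1 − 0.222/0.321 = 0.3084.
After the change, c = 0.321, e = 0.09768, so p* = 1 − 0.09768/0.321 = 0.6957.
Δp* = 0.6957 − 0.3084 = +0.3873.

0.387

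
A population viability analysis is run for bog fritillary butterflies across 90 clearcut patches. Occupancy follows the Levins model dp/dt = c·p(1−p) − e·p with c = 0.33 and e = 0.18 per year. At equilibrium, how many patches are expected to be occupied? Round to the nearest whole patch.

41

p* = 1 − e/c = 1 − 0.18/0.33 = 0.4545.
Expected occupied patches = N × p* = 90 × 0.4545 = 40.91 ≈ 41.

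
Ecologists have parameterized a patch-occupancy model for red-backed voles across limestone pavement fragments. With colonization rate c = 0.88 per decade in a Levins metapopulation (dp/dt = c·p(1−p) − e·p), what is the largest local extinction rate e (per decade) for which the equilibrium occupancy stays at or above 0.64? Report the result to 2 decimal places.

1 − e/c ≥ 0.64 ⇒ e ≤ c(1 − 0.64) = 0.88 × 0.3600.
e_max = 0.3168.

0.32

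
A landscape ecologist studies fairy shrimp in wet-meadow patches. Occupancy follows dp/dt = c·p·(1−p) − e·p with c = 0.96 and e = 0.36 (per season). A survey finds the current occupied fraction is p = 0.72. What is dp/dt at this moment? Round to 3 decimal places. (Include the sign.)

-0.066

Colonization term: c·p·(1−p) = 0.96×0.72×0.2800 = 0.19354.
Extinction term: e·p = 0.25920.
dp/dt = 0.19354 − 0.25920 = -0.06566.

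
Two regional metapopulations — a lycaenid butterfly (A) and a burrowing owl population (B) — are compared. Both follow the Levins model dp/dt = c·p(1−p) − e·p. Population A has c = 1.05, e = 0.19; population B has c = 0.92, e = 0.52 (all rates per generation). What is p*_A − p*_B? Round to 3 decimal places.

0.384

A: p*_A = 1 − 0.19/1.05 = 0.8190.
B: p*_B = 1 − 0.52/0.92 = 0.4348.
p*_A − p*_B = 0.8190 − 0.4348 = 0.3843.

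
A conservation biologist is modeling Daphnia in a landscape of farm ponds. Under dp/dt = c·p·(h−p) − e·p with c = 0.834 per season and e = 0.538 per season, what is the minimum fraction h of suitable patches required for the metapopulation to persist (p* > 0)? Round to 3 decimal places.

0.645

p* = h − e/c is positive only when h > e/c.
h_min = e/c = 0.538/0.834 = 0.6451.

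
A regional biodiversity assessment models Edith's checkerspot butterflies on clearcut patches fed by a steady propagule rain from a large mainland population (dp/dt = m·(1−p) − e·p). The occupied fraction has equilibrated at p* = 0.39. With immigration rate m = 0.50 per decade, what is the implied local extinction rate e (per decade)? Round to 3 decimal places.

0.782

At equilibrium m(1−p*) = e·p*, so e = m(1−p*)/p*.
e = 0.50 × 0.6100 / 0.39 = 0.7821.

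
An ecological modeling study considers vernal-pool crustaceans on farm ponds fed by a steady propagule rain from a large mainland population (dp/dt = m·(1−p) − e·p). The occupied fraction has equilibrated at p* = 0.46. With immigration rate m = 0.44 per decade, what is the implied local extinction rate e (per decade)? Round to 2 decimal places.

At equilibrium m(1−p*) = e·p*, so e = m(1−p*)/p*.
e = 0.44 × 0.5400 / 0.46 = 0.5165.

0.52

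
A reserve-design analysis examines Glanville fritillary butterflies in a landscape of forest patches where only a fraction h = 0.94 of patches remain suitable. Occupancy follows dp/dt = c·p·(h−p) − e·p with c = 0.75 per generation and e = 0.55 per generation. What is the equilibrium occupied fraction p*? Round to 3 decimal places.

Setting dp/dt = 0 and dividing by p* gives c·(h−p*) = e.
So p* = h − e/c = 0.94 − 0.55/0.75 = 0.94 − 0.7333 = 0.2067.

0.207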